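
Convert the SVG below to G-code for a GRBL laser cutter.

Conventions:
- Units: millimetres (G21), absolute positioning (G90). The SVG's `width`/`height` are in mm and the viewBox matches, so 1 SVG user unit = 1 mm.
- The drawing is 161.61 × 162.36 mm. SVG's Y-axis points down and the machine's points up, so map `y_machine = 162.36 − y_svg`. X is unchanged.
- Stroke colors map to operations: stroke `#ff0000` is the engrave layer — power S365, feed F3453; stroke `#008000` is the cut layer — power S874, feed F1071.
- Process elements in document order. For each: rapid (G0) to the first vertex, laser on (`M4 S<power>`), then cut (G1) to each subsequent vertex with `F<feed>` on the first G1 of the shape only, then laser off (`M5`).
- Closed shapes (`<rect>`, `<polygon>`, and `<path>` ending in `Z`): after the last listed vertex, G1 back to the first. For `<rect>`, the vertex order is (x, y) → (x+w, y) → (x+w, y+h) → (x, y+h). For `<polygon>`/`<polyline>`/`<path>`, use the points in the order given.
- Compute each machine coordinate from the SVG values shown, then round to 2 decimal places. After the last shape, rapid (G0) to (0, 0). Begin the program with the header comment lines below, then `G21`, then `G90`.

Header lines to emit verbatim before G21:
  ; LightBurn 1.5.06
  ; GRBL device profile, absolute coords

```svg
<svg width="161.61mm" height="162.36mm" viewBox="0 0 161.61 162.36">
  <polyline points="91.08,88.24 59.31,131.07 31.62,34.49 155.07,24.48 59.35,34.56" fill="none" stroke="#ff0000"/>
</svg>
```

; LightBurn 1.5.06
; GRBL device profile, absolute coords
G21
G90
G0 X91.08 Y74.12
M4 S365
G1 X59.31 Y31.29 F3453
G1 X31.62 Y127.87
G1 X155.07 Y137.88
G1 X59.35 Y127.80
M5
G0 X0.00 Y0.00

Since the viewBox matches the mm dimensions, user units are millimetres directly. The only transform is the Y-flip y_m = 162.36 − y_svg.

Shape 1 is a open polyline drawn with `<polyline>`. Its stroke #ff0000 means engrave at S365, F3453. After flipping Y the toolpath is (91.08,74.12) → (59.31,31.29) → (31.62,127.87) → (155.07,137.88) → (59.35,127.80).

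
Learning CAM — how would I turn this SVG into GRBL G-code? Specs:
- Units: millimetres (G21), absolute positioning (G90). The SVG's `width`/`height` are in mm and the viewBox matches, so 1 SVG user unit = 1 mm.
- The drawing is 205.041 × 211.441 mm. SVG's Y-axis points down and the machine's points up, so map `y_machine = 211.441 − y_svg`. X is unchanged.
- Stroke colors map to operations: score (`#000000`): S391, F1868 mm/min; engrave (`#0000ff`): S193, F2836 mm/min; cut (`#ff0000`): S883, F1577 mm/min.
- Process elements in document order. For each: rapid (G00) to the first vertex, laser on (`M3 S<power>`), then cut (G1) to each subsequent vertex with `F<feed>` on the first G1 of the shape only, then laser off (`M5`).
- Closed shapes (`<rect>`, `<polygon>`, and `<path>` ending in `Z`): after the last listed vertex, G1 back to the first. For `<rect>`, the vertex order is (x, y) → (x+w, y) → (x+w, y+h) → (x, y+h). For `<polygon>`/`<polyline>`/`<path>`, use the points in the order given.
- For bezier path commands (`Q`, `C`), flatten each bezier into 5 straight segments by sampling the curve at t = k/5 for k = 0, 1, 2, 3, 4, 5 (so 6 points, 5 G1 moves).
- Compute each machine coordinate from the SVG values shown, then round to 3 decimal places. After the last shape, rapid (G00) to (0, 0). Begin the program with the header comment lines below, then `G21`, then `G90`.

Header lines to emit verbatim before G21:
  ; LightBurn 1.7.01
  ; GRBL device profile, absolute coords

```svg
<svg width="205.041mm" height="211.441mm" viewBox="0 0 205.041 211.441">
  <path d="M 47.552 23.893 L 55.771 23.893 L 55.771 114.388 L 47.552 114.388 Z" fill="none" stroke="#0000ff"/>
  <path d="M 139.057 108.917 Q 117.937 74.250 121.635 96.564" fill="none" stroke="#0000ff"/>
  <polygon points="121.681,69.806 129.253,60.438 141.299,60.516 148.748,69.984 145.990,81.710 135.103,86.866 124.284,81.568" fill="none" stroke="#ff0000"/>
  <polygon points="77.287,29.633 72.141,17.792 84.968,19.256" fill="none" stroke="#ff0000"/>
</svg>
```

Since the viewBox matches the mm dimensions, user units are millimetres directly. The only transform is the Y-flip y_m = 211.441 − y_svg.

Shape 1 is a rectangle drawn with `<path>`. Its stroke #0000ff means engrave at S193, F2836. After flipping Y the toolpath is (47.552,187.548) → (55.771,187.548) → (55.771,97.053) → (47.552,97.053) → (47.552,187.548), returning to the start.

Shape 2 is a quadratic bezier drawn with `<path>`. Its stroke #0000ff means engrave at S193, F2836. After flipping Y the toolpath is (139.057,102.524) → (131.602,114.112) → (126.132,121.141) → (122.647,123.611) → (121.149,121.523) → (121.635,114.877).

Shape 3 is a regular polygon drawn with `<polygon>`. Its stroke #ff0000 means cut at S883, F1577. After flipping Y the toolpath is (121.681,141.635) → (129.253,151.003) → (141.299,150.925) → (148.748,141.457) → (145.990,129.731) → (135.103,124.575) → (124.284,129.873) → (121.681,141.635), returning to the start.

Shape 4 is a regular polygon drawn with `<polygon>`. Its stroke #ff0000 means cut at S883, F1577. After flipping Y the toolpath is (77.287,181.808) → (72.141,193.649) → (84.968,192.185) → (77.287,181.808), returning to the start.

; LightBurn 1.7.01
; GRBL device profile, absolute coords
G21
G90
G00 X47.552 Y187.548
M3 S193
G1 X55.771 Y187.548 F2836
G1 X55.771 Y97.053
G1 X47.552 Y97.053
G1 X47.552 Y187.548
M5
G00 X139.057 Y102.524
M3 S193
G1 X131.602 Y114.112 F2836
G1 X126.132 Y121.141
G1 X122.647 Y123.611
G1 X121.149 Y121.523
G1 X121.635 Y114.877
M5
G00 X121.681 Y141.635
M3 S883
G1 X129.253 Y151.003 F1577
G1 X141.299 Y150.925
G1 X148.748 Y141.457
G1 X145.990 Y129.731
G1 X135.103 Y124.575
G1 X124.284 Y129.873
G1 X121.681 Y141.635
M5
G00 X77.287 Y181.808
M3 S883
G1 X72.141 Y193.649 F1577
G1 X84.968 Y192.185
G1 X77.287 Y181.808
M5
G00 X0.000 Y0.000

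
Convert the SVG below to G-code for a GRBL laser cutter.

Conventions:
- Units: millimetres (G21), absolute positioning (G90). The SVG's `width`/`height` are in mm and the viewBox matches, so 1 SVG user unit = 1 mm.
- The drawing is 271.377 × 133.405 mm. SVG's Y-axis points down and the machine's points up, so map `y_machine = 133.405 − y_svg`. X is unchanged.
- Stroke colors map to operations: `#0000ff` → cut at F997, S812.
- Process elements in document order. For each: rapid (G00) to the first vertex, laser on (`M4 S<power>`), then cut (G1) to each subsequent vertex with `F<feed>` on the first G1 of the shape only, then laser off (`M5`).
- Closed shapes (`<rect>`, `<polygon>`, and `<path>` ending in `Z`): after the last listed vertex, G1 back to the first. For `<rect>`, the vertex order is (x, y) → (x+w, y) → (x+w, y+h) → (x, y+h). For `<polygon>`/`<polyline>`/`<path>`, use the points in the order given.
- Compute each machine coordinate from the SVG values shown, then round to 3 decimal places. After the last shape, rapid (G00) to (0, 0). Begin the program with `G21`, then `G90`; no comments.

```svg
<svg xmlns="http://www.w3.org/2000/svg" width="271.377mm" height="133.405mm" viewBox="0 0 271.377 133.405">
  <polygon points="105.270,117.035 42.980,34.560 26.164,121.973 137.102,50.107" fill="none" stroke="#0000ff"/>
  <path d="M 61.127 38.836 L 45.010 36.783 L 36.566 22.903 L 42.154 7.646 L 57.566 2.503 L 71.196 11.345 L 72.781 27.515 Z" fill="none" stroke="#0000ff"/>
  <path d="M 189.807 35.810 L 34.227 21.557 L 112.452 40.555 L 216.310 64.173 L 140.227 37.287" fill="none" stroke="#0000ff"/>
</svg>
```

G21
G90
G00 X105.270 Y16.370
M4 S812
G1 X42.980 Y98.845 F997
G1 X26.164 Y11.432
G1 X137.102 Y83.298
G1 X105.270 Y16.370
M5
G00 X61.127 Y94.569
M4 S812
G1 X45.010 Y96.622 F997
G1 X36.566 Y110.502
G1 X42.154 Y125.759
G1 X57.566 Y130.902
G1 X71.196 Y122.060
G1 X72.781 Y105.890
G1 X61.127 Y94.569
M5
G00 X189.807 Y97.595
M4 S812
G1 X34.227 Y111.848 F997
G1 X112.452 Y92.850
G1 X216.310 Y69.232
G1 X140.227 Y96.118
M5
G00 X0.000 Y0.000

viewBox `0 0 271.377 133.405` with mm width/height → 1 unit = 1 mm. Flip: y_m = 133.405 − y_svg.

**Shape 1** — `<polygon>` closed polygon, stroke `#0000ff` → cut (S812, F997). Machine vertices: (105.270,16.370) → (42.980,98.845) → (26.164,11.432) → (137.102,83.298) → (105.270,16.370). Closed: final G1 returns to the first vertex.

**Shape 2** — `<path>` regular polygon, stroke `#0000ff` → cut (S812, F997). Machine vertices: (61.127,94.569) → (45.010,96.622) → (36.566,110.502) → (42.154,125.759) → (57.566,130.902) → (71.196,122.060) → (72.781,105.890) → (61.127,94.569). Closed: final G1 returns to the first vertex.

**Shape 3** — `<path>` open polyline, stroke `#0000ff` → cut (S812, F997). Machine vertices: (189.807,97.595) → (34.227,111.848) → (112.452,92.850) → (216.310,69.232) → (140.227,96.118). Open path.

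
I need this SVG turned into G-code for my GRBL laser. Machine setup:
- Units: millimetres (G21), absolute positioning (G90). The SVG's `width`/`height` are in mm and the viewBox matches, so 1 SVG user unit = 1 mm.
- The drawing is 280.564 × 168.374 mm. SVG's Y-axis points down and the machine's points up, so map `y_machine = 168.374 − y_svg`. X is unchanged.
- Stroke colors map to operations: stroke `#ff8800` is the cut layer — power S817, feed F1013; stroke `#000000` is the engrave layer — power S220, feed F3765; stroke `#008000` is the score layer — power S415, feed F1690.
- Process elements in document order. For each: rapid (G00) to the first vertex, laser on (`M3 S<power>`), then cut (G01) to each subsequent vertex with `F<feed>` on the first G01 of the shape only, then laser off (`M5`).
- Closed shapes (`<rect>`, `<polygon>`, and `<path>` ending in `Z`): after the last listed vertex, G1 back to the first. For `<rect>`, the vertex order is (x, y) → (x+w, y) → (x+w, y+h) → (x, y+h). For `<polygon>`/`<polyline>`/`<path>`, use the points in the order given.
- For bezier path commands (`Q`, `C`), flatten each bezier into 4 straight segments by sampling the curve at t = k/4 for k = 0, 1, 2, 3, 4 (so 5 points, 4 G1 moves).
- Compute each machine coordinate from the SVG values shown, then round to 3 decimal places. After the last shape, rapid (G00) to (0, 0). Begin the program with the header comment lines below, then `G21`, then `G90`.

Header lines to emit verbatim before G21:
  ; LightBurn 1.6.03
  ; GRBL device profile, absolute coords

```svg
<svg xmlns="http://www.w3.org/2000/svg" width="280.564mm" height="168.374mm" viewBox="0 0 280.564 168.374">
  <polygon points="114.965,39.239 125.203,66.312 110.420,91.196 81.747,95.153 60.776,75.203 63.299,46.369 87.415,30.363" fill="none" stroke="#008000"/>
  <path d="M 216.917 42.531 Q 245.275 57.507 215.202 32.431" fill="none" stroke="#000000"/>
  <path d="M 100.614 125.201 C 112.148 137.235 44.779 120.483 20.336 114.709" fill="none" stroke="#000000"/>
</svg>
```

Since the viewBox matches the mm dimensions, user units are millimetres directly. The only transform is the Y-flip y_m = 168.374 − y_svg.

Shape 1 is a regular polygon drawn with `<polygon>`. Its stroke #008000 means score at S415, F1690. After flipping Y the toolpath is (114.965,129.135) → (125.203,102.062) → (110.420,77.178) → (81.747,73.221) → (60.776,93.171) → (63.299,122.005) → (87.415,138.011) → (114.965,129.135), returning to the start.

Shape 2 is a quadratic bezier drawn with `<path>`. Its stroke #000000 means engrave at S220, F3765. After flipping Y the toolpath is (216.917,125.843) → (227.444,120.858) → (230.667,120.880) → (226.587,125.908) → (215.202,135.943).

Shape 3 is a cubic bezier drawn with `<path>`. Its stroke #000000 means engrave at S220, F3765. After flipping Y the toolpath is (100.614,43.173) → (96.374,38.924) → (73.966,41.741) → (44.813,47.897) → (20.336,53.665).

; LightBurn 1.6.03
; GRBL device profile, absolute coords
G21
G90
G00 X114.965 Y129.135
M3 S415
G01 X125.203 Y102.062 F1690
G01 X110.420 Y77.178
G01 X81.747 Y73.221
G01 X60.776 Y93.171
G01 X63.299 Y122.005
G01 X87.415 Y138.011
G01 X114.965 Y129.135
M5
G00 X216.917 Y125.843
M3 S220
G01 X227.444 Y120.858 F3765
G01 X230.667 Y120.880
G01 X226.587 Y125.908
G01 X215.202 Y135.943
M5
G00 X100.614 Y43.173
M3 S220
G01 X96.374 Y38.924 F3765
G01 X73.966 Y41.741
G01 X44.813 Y47.897
G01 X20.336 Y53.665
M5
G00 X0.000 Y0.000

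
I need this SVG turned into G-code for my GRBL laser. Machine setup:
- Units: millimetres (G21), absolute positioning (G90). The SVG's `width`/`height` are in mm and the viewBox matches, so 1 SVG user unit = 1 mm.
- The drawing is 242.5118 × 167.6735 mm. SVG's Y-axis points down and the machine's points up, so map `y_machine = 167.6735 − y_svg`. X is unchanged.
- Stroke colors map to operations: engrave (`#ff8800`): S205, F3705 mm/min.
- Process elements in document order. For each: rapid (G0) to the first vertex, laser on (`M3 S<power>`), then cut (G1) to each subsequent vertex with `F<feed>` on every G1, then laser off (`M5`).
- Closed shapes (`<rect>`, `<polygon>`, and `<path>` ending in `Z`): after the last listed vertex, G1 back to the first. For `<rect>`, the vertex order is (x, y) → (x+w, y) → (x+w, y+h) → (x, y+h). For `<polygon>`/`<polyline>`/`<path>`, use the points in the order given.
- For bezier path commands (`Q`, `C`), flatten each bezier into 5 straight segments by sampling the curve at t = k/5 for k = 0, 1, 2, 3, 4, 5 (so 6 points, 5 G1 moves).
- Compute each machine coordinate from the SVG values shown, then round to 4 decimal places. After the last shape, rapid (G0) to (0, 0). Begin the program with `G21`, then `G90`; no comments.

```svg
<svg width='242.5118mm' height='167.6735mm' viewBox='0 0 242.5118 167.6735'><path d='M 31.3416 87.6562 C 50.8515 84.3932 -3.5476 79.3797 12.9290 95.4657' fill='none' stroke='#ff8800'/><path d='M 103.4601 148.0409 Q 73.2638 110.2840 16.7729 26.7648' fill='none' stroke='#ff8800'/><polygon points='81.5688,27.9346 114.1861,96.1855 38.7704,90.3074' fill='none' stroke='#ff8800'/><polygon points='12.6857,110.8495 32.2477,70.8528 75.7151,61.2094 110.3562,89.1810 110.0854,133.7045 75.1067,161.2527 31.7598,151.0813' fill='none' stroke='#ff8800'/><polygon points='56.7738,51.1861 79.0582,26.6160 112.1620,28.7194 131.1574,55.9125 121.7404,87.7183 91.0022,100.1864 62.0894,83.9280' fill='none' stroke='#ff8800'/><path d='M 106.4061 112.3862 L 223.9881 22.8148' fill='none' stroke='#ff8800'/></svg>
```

Since the viewBox matches the mm dimensions, user units are millimetres directly. The only transform is the Y-flip y_m = 167.6735 − y_svg.

Shape 1 is a cubic bezier drawn with `<path>`. Its stroke #ff8800 means engrave at S205, F3705. After flipping Y the toolpath is (31.3416,80.0173) → (35.3367,82.0024) → (28.5434,83.3107) → (17.9112,82.8456) → (10.3898,79.5103) → (12.9290,72.2078).

Shape 2 is a quadratic bezier drawn with `<path>`. Its stroke #ff8800 means engrave at S205, F3705. After flipping Y the toolpath is (103.4601,19.6326) → (90.3298,36.5659) → (75.0959,57.1601) → (57.7585,81.4153) → (38.3175,109.3315) → (16.7729,140.9087).

Shape 3 is a regular polygon drawn with `<polygon>`. Its stroke #ff8800 means engrave at S205, F3705. After flipping Y the toolpath is (81.5688,139.7389) → (114.1861,71.4880) → (38.7704,77.3661) → (81.5688,139.7389), returning to the start.

Shape 4 is a regular polygon drawn with `<polygon>`. Its stroke #ff8800 means engrave at S205, F3705. After flipping Y the toolpath is (12.6857,56.8240) → (32.2477,96.8207) → (75.7151,106.4641) → (110.3562,78.4925) → (110.0854,33.9690) → (75.1067,6.4208) → (31.7598,16.5922) → (12.6857,56.8240), returning to the start.

Shape 5 is a regular polygon drawn with `<polygon>`. Its stroke #ff8800 means engrave at S205, F3705. After flipping Y the toolpath is (56.7738,116.4874) → (79.0582,141.0575) → (112.1620,138.9541) → (131.1574,111.7610) → (121.7404,79.9552) → (91.0022,67.4871) → (62.0894,83.7455) → (56.7738,116.4874), returning to the start.

Shape 6 is a line segment drawn with `<path>`. Its stroke #ff8800 means engrave at S205, F3705. After flipping Y the toolpath is (106.4061,55.2873) → (223.9881,144.8587).

G21
G90
G0 X31.3416 Y80.0173
M3 S205
G1 X35.3367 Y82.0024 F3705
G1 X28.5434 Y83.3107 F3705
G1 X17.9112 Y82.8456 F3705
G1 X10.3898 Y79.5103 F3705
G1 X12.9290 Y72.2078 F3705
M5
G0 X103.4601 Y19.6326
M3 S205
G1 X90.3298 Y36.5659 F3705
G1 X75.0959 Y57.1601 F3705
G1 X57.7585 Y81.4153 F3705
G1 X38.3175 Y109.3315 F3705
G1 X16.7729 Y140.9087 F3705
M5
G0 X81.5688 Y139.7389
M3 S205
G1 X114.1861 Y71.4880 F3705
G1 X38.7704 Y77.3661 F3705
G1 X81.5688 Y139.7389 F3705
M5
G0 X12.6857 Y56.8240
M3 S205
G1 X32.2477 Y96.8207 F3705
G1 X75.7151 Y106.4641 F3705
G1 X110.3562 Y78.4925 F3705
G1 X110.0854 Y33.9690 F3705
G1 X75.1067 Y6.4208 F3705
G1 X31.7598 Y16.5922 F3705
G1 X12.6857 Y56.8240 F3705
M5
G0 X56.7738 Y116.4874
M3 S205
G1 X79.0582 Y141.0575 F3705
G1 X112.1620 Y138.9541 F3705
G1 X131.1574 Y111.7610 F3705
G1 X121.7404 Y79.9552 F3705
G1 X91.0022 Y67.4871 F3705
G1 X62.0894 Y83.7455 F3705
G1 X56.7738 Y116.4874 F3705
M5
G0 X106.4061 Y55.2873
M3 S205
G1 X223.9881 Y144.8587 F3705
M5
G0 X0.0000 Y0.0000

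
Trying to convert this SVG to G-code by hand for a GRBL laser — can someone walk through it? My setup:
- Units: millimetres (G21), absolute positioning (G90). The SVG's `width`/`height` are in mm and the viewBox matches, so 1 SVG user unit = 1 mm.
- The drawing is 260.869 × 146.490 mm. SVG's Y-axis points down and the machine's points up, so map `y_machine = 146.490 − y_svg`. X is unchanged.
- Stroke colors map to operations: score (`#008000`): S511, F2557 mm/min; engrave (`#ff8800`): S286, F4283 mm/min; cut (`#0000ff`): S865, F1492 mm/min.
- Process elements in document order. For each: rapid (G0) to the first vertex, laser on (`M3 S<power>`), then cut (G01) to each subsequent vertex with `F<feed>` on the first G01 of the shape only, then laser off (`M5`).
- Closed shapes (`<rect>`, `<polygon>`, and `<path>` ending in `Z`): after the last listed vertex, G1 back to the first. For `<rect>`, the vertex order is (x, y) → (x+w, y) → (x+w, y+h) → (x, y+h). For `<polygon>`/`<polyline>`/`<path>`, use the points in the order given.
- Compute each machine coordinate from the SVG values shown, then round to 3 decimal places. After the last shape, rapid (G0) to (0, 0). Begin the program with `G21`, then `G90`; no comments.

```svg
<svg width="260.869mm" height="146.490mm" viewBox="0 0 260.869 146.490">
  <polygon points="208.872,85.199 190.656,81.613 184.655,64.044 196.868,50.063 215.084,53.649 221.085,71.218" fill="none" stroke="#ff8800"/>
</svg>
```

1 u = 1 mm; y_m = 146.490 − y.

[1] `<polygon>` regular polygon, #ff8800→engrave S286 F4283: (208.872,61.291) → (190.656,64.877) → (184.655,82.446) → (196.868,96.427) → (215.084,92.841) → (221.085,75.272) → (208.872,61.291) (closed)

G21
G90
G0 X208.872 Y61.291
M3 S286
G01 X190.656 Y64.877 F4283
G01 X184.655 Y82.446
G01 X196.868 Y96.427
G01 X215.084 Y92.841
G01 X221.085 Y75.272
G01 X208.872 Y61.291
M5
G0 X0.000 Y0.000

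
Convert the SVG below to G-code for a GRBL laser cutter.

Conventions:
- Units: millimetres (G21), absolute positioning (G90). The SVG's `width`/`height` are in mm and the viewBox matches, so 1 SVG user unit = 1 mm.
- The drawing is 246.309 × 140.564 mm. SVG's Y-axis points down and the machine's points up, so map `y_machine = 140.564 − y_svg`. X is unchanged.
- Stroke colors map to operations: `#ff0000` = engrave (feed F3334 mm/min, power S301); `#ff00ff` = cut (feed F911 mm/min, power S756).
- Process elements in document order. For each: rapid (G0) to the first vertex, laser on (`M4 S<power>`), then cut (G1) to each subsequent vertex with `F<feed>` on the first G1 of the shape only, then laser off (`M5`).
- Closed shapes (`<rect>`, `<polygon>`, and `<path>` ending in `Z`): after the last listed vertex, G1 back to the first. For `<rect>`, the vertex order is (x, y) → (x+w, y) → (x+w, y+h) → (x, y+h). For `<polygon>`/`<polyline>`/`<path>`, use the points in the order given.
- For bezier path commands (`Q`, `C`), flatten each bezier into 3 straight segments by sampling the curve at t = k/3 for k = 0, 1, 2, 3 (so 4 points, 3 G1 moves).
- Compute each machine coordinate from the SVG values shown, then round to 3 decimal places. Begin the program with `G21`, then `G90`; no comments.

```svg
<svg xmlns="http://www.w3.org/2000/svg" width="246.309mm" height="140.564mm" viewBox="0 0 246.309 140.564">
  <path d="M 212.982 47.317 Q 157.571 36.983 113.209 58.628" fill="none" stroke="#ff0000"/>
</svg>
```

G21
G90
G0 X212.982 Y93.247
M4 S301
G1 X177.269 Y96.583 F3334
G1 X144.011 Y92.813
G1 X113.209 Y81.936
M5

viewBox `0 0 246.309 140.564` with mm width/height → 1 unit = 1 mm. Flip: y_m = 140.564 − y_svg.

**Shape 1** — `<path>` quadratic bezier, stroke `#ff0000` → engrave (S301, F3334). Control points (SVG): P0=(212.982,47.317), P1=(157.571,36.983), P2=(113.209,58.628); sampled at t=k/3. Machine vertices: (212.982,93.247) → (177.269,96.583) → (144.011,92.813) → (113.209,81.936). Open path.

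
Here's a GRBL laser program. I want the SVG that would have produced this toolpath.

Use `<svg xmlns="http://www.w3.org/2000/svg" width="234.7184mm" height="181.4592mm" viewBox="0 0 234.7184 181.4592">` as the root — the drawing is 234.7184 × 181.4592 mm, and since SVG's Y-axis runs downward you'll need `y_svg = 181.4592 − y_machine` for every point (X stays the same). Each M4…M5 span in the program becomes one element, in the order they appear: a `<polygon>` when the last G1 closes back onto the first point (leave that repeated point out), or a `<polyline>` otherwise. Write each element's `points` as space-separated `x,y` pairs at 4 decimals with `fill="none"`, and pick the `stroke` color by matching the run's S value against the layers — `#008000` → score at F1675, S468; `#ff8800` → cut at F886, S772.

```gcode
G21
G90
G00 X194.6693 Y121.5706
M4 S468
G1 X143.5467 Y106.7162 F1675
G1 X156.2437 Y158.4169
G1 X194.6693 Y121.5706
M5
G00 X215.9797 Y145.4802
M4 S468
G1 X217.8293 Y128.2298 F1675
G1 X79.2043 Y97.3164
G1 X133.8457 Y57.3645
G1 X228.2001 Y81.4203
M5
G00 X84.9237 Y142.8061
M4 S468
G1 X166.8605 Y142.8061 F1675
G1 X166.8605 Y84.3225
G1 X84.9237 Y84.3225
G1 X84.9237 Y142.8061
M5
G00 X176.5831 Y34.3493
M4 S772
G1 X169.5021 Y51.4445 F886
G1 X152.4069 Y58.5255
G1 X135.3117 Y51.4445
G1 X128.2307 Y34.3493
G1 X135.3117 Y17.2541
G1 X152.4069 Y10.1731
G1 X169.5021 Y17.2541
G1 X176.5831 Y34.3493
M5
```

<svg xmlns="http://www.w3.org/2000/svg" width="234.7184mm" height="181.4592mm" viewBox="0 0 234.7184 181.4592">
  <polygon points="194.6693,59.8886 143.5467,74.7430 156.2437,23.0423" fill="none" stroke="#008000"/>
  <polyline points="215.9797,35.9790 217.8293,53.2294 79.2043,84.1428 133.8457,124.0947 228.2001,100.0389" fill="none" stroke="#008000"/>
  <polygon points="84.9237,38.6531 166.8605,38.6531 166.8605,97.1367 84.9237,97.1367" fill="none" stroke="#008000"/>
  <polygon points="176.5831,147.1099 169.5021,130.0147 152.4069,122.9337 135.3117,130.0147 128.2307,147.1099 135.3117,164.2051 152.4069,171.2861 169.5021,164.2051" fill="none" stroke="#ff8800"/>
</svg>

Each laser-on run becomes one SVG element. Flip Y back into SVG space with y_svg = 181.4592 − y_machine.

Run 1: power S468 maps to stroke `#008000` (score). The run returns to its start, so emit a `<polygon>` with points (Y-flipped): 194.6693,59.8886 143.5467,74.7430 156.2437,23.0423.

Run 2: S468 ⇒ score layer `#008000`. The run is open, so emit a `<polyline>` with points (Y-flipped): 215.9797,35.9790 217.8293,53.2294 79.2043,84.1428 133.8457,124.0947 228.2001,100.0389.

Run 3: power S468 maps to stroke `#008000` (score). The run returns to its start, so emit a `<polygon>` with points (Y-flipped): 84.9237,38.6531 166.8605,38.6531 166.8605,97.1367 84.9237,97.1367.

Run 4: power S772 maps to stroke `#ff8800` (cut). The run returns to its start, so emit a `<polygon>` with points (Y-flipped): 176.5831,147.1099 169.5021,130.0147 152.4069,122.9337 135.3117,130.0147 128.2307,147.1099 135.3117,164.2051 152.4069,171.2861 169.5021,164.2051.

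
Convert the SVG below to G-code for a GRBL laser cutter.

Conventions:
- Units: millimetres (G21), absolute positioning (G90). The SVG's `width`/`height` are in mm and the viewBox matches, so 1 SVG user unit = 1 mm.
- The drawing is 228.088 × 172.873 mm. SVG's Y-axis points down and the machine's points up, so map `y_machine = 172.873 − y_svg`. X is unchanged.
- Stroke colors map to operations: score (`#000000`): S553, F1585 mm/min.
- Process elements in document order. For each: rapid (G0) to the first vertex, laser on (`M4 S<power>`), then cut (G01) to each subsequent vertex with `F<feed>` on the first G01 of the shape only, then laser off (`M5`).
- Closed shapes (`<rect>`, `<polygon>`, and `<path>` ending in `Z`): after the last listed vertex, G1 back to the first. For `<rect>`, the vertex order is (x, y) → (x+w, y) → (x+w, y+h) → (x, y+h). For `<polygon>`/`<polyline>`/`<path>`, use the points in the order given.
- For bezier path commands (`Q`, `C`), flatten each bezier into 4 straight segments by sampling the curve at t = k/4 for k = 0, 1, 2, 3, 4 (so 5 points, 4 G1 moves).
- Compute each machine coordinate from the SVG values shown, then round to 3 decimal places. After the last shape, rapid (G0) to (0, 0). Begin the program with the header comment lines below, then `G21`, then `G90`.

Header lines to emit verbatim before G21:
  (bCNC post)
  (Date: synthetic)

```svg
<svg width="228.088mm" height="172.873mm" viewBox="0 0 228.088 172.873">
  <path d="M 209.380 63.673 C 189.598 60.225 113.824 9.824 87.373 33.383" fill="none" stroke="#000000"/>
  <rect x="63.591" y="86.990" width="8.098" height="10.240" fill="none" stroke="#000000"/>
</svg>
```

(bCNC post)
(Date: synthetic)
G21
G90
G0 X209.380 Y109.200
M4 S553
G01 X185.691 Y118.700 F1585
G01 X150.877 Y134.473
G01 X114.814 Y145.181
G01 X87.373 Y139.490
M5
G0 X63.591 Y85.883
M4 S553
G01 X71.689 Y85.883 F1585
G01 X71.689 Y75.643
G01 X63.591 Y75.643
G01 X63.591 Y85.883
M5
G0 X0.000 Y0.000

1 u = 1 mm; y_m = 172.873 − y.

[1] `<path>` cubic bezier, #000000→score S553 F1585: (209.380,109.200) → (185.691,118.700) → (150.877,134.473) → (114.814,145.181) → (87.373,139.490)

[2] `<rect>` rectangle, #000000→score S553 F1585: (63.591,85.883) → (71.689,85.883) → (71.689,75.643) → (63.591,75.643) → (63.591,85.883) (closed)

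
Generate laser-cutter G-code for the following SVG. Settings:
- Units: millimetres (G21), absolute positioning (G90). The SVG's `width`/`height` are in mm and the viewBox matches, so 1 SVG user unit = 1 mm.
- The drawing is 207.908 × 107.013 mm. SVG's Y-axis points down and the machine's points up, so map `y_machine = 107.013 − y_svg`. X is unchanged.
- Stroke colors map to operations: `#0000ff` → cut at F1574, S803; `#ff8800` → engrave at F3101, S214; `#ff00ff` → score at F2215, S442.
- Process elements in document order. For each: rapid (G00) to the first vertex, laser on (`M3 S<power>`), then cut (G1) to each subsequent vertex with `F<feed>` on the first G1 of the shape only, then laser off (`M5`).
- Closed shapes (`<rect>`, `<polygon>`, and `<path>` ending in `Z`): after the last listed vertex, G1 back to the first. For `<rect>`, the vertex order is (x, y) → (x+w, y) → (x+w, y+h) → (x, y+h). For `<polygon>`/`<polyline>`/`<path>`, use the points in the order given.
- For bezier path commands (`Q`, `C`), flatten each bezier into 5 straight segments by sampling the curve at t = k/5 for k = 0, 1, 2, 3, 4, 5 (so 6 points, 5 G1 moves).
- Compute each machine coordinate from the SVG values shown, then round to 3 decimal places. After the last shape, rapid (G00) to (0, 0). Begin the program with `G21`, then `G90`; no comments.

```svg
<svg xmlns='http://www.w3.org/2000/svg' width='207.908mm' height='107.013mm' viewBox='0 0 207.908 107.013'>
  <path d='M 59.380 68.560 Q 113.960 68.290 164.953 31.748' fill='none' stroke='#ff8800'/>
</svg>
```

viewBox `0 0 207.908 107.013` with mm width/height → 1 unit = 1 mm. Flip: y_m = 107.013 − y_svg.

**Shape 1** — `<path>` quadratic bezier, stroke `#ff8800` → engrave (S214, F3101). Control points (SVG): P0=(59.380,68.560), P1=(113.960,68.290), P2=(164.953,31.748); sampled at t=k/5. Machine vertices: (59.380,38.453) → (81.069,40.012) → (102.470,44.473) → (123.585,51.835) → (144.412,62.099) → (164.953,75.265). Open path.

G21
G90
G00 X59.380 Y38.453
M3 S214
G1 X81.069 Y40.012 F3101
G1 X102.470 Y44.473
G1 X123.585 Y51.835
G1 X144.412 Y62.099
G1 X164.953 Y75.265
M5
G00 X0.000 Y0.000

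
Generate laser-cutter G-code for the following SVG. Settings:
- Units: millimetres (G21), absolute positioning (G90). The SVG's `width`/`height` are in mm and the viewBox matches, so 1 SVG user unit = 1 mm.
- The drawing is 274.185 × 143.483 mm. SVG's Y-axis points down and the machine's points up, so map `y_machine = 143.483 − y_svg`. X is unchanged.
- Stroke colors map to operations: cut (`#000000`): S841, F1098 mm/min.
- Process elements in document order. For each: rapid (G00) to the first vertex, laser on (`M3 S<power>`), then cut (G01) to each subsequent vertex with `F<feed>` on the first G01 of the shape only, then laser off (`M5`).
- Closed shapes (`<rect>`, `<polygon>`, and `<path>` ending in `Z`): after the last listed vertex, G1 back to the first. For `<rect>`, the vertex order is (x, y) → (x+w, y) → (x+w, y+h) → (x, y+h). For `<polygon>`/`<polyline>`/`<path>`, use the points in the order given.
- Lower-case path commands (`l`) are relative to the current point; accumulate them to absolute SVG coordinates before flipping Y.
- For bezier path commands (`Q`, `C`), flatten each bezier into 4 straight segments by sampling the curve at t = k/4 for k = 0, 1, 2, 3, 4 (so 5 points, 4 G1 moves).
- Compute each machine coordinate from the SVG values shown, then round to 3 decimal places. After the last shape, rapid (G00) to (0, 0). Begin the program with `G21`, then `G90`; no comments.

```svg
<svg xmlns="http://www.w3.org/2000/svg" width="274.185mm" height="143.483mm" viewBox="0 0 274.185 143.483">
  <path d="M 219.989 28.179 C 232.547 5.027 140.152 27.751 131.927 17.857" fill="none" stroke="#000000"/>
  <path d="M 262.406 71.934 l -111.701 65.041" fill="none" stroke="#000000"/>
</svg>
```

Since the viewBox matches the mm dimensions, user units are millimetres directly. The only transform is the Y-flip y_m = 143.483 − y_svg.

Shape 1 is a cubic bezier drawn with `<path>`. Its stroke #000000 means cut at S841, F1098. After flipping Y the toolpath is (219.989,115.304) → (212.684,125.293) → (183.752,125.437) → (150.923,123.095) → (131.927,125.626).

Shape 2 is a line segment drawn with `<path>`. Its stroke #000000 means cut at S841, F1098. After flipping Y the toolpath is (262.406,71.549) → (150.705,6.508).

G21
G90
G00 X219.989 Y115.304
M3 S841
G01 X212.684 Y125.293 F1098
G01 X183.752 Y125.437
G01 X150.923 Y123.095
G01 X131.927 Y125.626
M5
G00 X262.406 Y71.549
M3 S841
G01 X150.705 Y6.508 F1098
M5
G00 X0.000 Y0.000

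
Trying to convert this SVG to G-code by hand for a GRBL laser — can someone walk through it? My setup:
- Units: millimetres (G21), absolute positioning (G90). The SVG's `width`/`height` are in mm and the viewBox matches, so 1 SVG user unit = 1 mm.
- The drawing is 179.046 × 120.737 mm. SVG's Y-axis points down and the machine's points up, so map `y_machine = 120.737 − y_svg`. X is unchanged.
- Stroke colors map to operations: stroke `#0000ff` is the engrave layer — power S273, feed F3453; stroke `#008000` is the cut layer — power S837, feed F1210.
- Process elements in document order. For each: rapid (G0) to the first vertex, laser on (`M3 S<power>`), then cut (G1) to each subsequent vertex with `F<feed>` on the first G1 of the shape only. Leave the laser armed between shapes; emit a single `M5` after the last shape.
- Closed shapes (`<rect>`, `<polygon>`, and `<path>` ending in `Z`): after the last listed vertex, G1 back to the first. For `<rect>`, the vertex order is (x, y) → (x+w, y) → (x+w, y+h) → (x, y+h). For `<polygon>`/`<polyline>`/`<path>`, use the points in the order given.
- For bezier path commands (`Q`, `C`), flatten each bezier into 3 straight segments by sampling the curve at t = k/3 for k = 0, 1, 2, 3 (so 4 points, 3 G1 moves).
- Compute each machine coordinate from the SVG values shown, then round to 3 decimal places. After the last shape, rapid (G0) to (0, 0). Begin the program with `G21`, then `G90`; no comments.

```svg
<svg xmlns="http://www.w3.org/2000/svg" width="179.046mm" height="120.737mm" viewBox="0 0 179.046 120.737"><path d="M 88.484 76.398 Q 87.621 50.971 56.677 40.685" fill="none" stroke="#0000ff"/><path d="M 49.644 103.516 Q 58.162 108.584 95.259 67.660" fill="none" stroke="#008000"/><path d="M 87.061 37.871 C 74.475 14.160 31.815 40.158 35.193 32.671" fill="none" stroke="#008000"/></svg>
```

viewBox `0 0 179.046 120.737` with mm width/height → 1 unit = 1 mm. Flip: y_m = 120.737 − y_svg.

**Shape 1** — `<path>` quadratic bezier, stroke `#0000ff` → engrave (S273, F3453). Control points (SVG): P0=(88.484,76.398), P1=(87.621,50.971), P2=(56.677,40.685); sampled at t=k/3. Machine vertices: (88.484,44.339) → (84.566,59.608) → (73.964,71.512) → (56.677,80.052). Open path.

**Shape 2** — `<path>` quadratic bezier, stroke `#008000` → cut (S837, F1210). Control points (SVG): P0=(49.644,103.516), P1=(58.162,108.584), P2=(95.259,67.660); sampled at t=k/3. Machine vertices: (49.644,17.221) → (58.498,18.953) → (73.703,30.905) → (95.259,53.077). Open path.

**Shape 3** — `<path>` cubic bezier, stroke `#008000` → cut (S837, F1210). Control points (SVG): P0=(87.061,37.871), P1=(74.475,14.160), P2=(31.815,40.158), P3=(35.193,32.671); sampled at t=k/3. Machine vertices: (87.061,82.866) → (67.269,93.089) → (44.342,88.659) → (35.193,88.066). Open path.

G21
G90
G0 X88.484 Y44.339
M3 S273
G1 X84.566 Y59.608 F3453
G1 X73.964 Y71.512
G1 X56.677 Y80.052
G0 X49.644 Y17.221
M3 S837
G1 X58.498 Y18.953 F1210
G1 X73.703 Y30.905
G1 X95.259 Y53.077
G0 X87.061 Y82.866
M3 S837
G1 X67.269 Y93.089 F1210
G1 X44.342 Y88.659
G1 X35.193 Y88.066
M5
G0 X0.000 Y0.000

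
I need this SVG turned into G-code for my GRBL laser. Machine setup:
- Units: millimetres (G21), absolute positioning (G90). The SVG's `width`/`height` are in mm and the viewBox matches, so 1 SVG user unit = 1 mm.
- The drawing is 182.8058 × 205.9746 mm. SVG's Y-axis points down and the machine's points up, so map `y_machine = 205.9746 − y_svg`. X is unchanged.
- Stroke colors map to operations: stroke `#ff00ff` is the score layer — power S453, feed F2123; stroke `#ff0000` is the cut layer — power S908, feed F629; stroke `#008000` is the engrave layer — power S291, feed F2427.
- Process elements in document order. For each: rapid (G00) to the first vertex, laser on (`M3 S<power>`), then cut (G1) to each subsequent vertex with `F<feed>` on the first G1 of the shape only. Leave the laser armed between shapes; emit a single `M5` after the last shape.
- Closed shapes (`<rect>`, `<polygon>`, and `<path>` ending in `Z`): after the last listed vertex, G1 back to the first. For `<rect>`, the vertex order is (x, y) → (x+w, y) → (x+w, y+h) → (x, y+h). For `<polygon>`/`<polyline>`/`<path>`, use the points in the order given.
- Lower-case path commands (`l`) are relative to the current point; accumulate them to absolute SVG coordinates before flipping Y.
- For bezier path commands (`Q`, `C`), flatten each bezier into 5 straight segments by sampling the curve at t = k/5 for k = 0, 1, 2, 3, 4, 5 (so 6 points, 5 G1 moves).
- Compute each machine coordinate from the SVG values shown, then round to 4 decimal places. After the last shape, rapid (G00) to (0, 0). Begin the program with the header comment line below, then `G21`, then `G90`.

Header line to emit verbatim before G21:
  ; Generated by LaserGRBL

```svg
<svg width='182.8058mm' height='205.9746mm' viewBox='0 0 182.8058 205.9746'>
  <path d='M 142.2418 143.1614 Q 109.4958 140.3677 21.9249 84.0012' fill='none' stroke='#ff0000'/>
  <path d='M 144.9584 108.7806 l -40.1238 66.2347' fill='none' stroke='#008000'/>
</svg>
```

viewBox `0 0 182.8058 205.9746` with mm width/height → 1 unit = 1 mm. Flip: y_m = 205.9746 − y_svg.

**Shape 1** — `<path>` quadratic bezier, stroke `#ff0000` → cut (S908, F629). Control points (SVG): P0=(142.2418,143.1614), P1=(109.4958,140.3677), P2=(21.9249,84.0012); sampled at t=k/5. Machine vertices: (142.2418,62.8132) → (126.9504,66.0736) → (107.2730,73.6198) → (83.2096,85.4518) → (54.7603,101.5697) → (21.9249,121.9734). Open path.

**Shape 2** — `<path>` line segment, stroke `#008000` → engrave (S291, F2427). Machine vertices: (144.9584,97.1940) → (104.8346,30.9593). Open path.

; Generated by LaserGRBL
G21
G90
G00 X142.2418 Y62.8132
M3 S908
G1 X126.9504 Y66.0736 F629
G1 X107.2730 Y73.6198
G1 X83.2096 Y85.4518
G1 X54.7603 Y101.5697
G1 X21.9249 Y121.9734
G00 X144.9584 Y97.1940
M3 S291
G1 X104.8346 Y30.9593 F2427
M5
G00 X0.0000 Y0.0000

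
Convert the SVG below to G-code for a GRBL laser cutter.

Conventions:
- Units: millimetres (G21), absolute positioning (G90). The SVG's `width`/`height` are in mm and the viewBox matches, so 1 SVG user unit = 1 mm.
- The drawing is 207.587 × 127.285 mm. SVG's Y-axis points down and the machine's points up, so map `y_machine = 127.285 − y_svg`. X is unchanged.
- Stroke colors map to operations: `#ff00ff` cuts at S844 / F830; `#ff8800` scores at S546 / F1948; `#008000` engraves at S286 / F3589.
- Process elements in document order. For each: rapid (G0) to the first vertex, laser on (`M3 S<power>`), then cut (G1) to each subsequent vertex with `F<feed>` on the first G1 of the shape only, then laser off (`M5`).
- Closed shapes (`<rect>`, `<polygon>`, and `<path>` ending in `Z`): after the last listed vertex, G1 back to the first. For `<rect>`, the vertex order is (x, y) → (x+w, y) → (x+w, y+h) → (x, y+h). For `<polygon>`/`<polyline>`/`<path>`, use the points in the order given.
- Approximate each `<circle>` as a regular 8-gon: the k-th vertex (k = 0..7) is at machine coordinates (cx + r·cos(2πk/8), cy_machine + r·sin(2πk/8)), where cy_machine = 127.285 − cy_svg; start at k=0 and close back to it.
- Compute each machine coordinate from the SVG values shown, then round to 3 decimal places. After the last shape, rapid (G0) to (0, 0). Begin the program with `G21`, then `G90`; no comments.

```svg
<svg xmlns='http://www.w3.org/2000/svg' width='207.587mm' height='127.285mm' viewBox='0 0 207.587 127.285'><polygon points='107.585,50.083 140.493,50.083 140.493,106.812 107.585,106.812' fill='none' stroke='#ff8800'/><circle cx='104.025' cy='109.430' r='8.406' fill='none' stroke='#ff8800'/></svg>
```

G21
G90
G0 X107.585 Y77.202
M3 S546
G1 X140.493 Y77.202 F1948
G1 X140.493 Y20.473
G1 X107.585 Y20.473
G1 X107.585 Y77.202
M5
G0 X112.431 Y17.855
M3 S546
G1 X109.969 Y23.799 F1948
G1 X104.025 Y26.261
G1 X98.081 Y23.799
G1 X95.619 Y17.855
G1 X98.081 Y11.911
G1 X104.025 Y9.449
G1 X109.969 Y11.911
G1 X112.431 Y17.855
M5
G0 X0.000 Y0.000

1 u = 1 mm; y_m = 127.285 − y.

[1] `<polygon>` rectangle, #ff8800→score S546 F1948: (107.585,77.202) → (140.493,77.202) → (140.493,20.473) → (107.585,20.473) → (107.585,77.202) (closed)

[2] `<circle>` circle, #ff8800→score S546 F1948: (112.431,17.855) → (109.969,23.799) → (104.025,26.261) → (98.081,23.799) → (95.619,17.855) → (98.081,11.911) → (104.025,9.449) → (109.969,11.911) → (112.431,17.855) (closed)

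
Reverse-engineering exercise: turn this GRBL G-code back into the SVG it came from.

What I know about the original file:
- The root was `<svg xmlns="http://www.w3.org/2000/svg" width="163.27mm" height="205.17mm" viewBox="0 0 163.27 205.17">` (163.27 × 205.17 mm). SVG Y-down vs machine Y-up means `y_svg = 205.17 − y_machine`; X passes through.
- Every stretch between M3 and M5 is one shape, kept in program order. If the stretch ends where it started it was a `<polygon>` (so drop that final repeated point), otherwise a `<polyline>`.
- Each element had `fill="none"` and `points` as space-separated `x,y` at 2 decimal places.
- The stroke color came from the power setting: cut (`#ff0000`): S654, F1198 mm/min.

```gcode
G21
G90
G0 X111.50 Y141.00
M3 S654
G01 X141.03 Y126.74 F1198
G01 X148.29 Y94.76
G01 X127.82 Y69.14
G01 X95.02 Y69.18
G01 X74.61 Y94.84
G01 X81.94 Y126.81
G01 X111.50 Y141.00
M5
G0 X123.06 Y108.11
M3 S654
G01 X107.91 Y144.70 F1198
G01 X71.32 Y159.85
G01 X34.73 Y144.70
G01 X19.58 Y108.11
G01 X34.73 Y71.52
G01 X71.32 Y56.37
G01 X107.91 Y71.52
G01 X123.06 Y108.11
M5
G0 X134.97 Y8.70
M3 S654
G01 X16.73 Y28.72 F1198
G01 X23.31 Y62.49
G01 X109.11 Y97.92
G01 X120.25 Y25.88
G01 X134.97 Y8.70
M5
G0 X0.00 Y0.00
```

y_svg = 205.17 − y_m. Every run uses S654, so all elements get stroke `#ff0000` (cut).

[1] closed run; points: 111.50,64.17 141.03,78.43 148.29,110.41 127.82,136.03 95.02,135.99 74.61,110.33 81.94,78.36

[2] closed run; points: 123.06,97.06 107.91,60.47 71.32,45.32 34.73,60.47 19.58,97.06 34.73,133.65 71.32,148.80 107.91,133.65

[3] closed run; points: 134.97,196.47 16.73,176.45 23.31,142.68 109.11,107.25 120.25,179.29

<svg xmlns="http://www.w3.org/2000/svg" width="163.27mm" height="205.17mm" viewBox="0 0 163.27 205.17">
  <polygon points="111.50,64.17 141.03,78.43 148.29,110.41 127.82,136.03 95.02,135.99 74.61,110.33 81.94,78.36" fill="none" stroke="#ff0000"/>
  <polygon points="123.06,97.06 107.91,60.47 71.32,45.32 34.73,60.47 19.58,97.06 34.73,133.65 71.32,148.80 107.91,133.65" fill="none" stroke="#ff0000"/>
  <polygon points="134.97,196.47 16.73,176.45 23.31,142.68 109.11,107.25 120.25,179.29" fill="none" stroke="#ff0000"/>
</svg>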